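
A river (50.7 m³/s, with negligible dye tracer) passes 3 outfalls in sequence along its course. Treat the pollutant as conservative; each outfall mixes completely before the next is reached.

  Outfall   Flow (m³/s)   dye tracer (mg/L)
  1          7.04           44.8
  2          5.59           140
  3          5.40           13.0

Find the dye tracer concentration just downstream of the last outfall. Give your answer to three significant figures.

17.0 mg/L

Below outfall 1: Q → 57.74 m³/s, C = (50.70·0 + 7.040·44.80)/57.74 = 5.462 mg/L.
Below outfall 2: Q → 63.33 m³/s, C = (57.74·5.462 + 5.590·140.0)/63.33 = 17.34 mg/L.
Below outfall 3: Q → 68.73 m³/s, C = (63.33·17.34 + 5.400·13.00)/68.73 = 17.00 mg/L.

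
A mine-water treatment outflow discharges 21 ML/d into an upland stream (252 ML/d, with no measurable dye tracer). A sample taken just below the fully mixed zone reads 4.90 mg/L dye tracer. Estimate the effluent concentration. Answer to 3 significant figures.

Mass balance: 252.0·0 + 21.00·Cₑ = 273.0·4.900
→ Cₑ = (273.0·4.900 − 252.0·0) / 21.00 = 63.70 mg/L.

63.7 mg/L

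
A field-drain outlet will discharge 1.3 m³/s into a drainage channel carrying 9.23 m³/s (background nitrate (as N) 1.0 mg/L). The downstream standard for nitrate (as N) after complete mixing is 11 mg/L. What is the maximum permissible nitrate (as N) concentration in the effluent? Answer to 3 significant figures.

82.0 mg/L

At the limit, (Qr·Cr + Qe·Cₑ)/(Qr + Qe) = 11:
Cₑ = (10.53·11 − 9.230·1.000) / 1.300 = 82.00 mg/L.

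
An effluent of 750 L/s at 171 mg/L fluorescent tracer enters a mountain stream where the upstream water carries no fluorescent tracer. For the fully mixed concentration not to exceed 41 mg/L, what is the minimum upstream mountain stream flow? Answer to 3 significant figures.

Set C_mix = 41: (Q·0 + 750.0·171.0) / (Q + 750.0) = 41
→ Q = 750.0·(171.0 − 41)/(41 − 0) = 2378 L/s.

2380 L/s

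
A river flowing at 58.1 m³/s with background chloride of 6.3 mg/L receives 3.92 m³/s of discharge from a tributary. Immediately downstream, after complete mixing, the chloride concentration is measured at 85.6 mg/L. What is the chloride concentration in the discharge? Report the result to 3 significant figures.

Mass balance: 58.10·6.300 + 3.920·Cₑ = 62.02·85.60
→ Cₑ = (62.02·85.60 − 58.10·6.300) / 3.920 = 1261 mg/L.

1260 mg/L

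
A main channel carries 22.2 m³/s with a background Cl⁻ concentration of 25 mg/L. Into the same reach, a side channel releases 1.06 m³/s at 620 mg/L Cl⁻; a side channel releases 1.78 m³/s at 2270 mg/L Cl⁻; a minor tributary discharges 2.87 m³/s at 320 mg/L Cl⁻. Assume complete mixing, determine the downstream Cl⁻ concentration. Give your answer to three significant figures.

221 mg/L

Mixed concentration C = ΣQC/ΣQ = (22.20·25.00 + 1.060·620.0 + 1.780·2270 + 2.870·320.0) / 27.91 = 6171/27.91 = 221.1 mg/L.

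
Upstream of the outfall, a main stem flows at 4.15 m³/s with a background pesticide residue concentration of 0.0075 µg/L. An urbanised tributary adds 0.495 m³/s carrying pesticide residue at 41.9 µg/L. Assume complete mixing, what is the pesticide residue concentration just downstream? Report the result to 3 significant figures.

4.47 µg/L

Flow-weighted average: C = (4.150·0.007500 + 0.4950·41.90) / 4.645 = 20.77/4.645 = 4.472 µg/L.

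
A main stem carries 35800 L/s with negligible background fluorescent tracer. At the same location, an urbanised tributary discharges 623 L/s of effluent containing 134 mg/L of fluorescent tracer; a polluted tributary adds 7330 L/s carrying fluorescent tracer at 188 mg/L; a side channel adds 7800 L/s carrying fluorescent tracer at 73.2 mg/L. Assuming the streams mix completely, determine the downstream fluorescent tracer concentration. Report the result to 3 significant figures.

Flow-weighted average: C = (35800·0 + 623.0·134.0 + 7330·188.0 + 7800·73.20) / 51550 = 2032000/51550 = 39.43 mg/L.

39.4 mg/L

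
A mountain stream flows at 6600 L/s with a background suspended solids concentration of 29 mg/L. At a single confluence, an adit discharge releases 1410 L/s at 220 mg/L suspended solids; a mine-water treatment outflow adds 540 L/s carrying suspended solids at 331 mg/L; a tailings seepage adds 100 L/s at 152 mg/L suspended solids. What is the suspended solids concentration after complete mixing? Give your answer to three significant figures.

After mixing, C = (6600·29.00 + 1410·220.0 + 540.0·331.0 + 100.0·152.0) / 8650 = 695500/8650 = 80.41 mg/L.

80.4 mg/L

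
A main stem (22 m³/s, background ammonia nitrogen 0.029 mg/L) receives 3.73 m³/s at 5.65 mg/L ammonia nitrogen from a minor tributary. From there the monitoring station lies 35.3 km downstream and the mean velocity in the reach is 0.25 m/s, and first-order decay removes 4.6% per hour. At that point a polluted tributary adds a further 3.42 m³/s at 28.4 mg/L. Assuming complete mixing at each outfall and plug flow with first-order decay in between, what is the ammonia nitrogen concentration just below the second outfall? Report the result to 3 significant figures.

Mass balance: C = (22.00·0.02900 + 3.730·5.650) / 25.73 = 21.71/25.73 = 0.8439 mg/L; combined flow 25.73 m³/s.
Travel time t = 35.3·1000 / 0.25 = 141200 s = 39.22 h.
4.6%/h lost → k = −ln(1 − 0.046) = 0.04709 h⁻¹.
Applying C = C₀e^(−kt): 0.8439 × 0.1577 = 0.1331 mg/L.
At the second outfall, C = (25.73·0.1331 + 3.420·28.40) / (25.73 + 3.420) = 3.449 mg/L.

3.45 mg/L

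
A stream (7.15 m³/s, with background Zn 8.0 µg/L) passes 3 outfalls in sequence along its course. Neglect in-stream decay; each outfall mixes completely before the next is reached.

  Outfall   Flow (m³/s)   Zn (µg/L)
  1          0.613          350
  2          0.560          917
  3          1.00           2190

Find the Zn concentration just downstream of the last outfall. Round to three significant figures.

After outfall 1: Q = 7.150 + 0.6130 = 7.763 m³/s; C = (7.150·8.000 + 0.6130·350.0)/7.763 = 35.01 µg/L.
After outfall 2: Q = 7.763 + 0.5600 = 8.323 m³/s; C = (7.763·35.01 + 0.5600·917.0)/8.323 = 94.35 µg/L.
After outfall 3: Q = 8.323 + 1.000 = 9.323 m³/s; C = (8.323·94.35 + 1.000·2190)/9.323 = 319.1 µg/L.

319 µg/L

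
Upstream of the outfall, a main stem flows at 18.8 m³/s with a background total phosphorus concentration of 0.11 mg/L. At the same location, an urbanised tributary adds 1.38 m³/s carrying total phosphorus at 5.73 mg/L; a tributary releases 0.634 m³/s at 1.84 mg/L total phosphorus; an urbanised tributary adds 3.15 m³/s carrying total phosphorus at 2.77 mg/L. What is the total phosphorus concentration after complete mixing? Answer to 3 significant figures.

Flow-weighted average: C = (18.80·0.1100 + 1.380·5.730 + 0.6340·1.840 + 3.150·2.770) / 23.96 = 19.87/23.96 = 0.8291 mg/L.

0.829 mg/L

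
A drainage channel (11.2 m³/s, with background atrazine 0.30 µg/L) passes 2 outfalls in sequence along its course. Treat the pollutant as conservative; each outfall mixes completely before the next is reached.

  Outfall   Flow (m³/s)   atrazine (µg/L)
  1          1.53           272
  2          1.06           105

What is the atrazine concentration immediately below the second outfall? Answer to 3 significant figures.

After outfall 1: Q = 11.20 + 1.530 = 12.73 m³/s; C = (11.20·0.3000 + 1.530·272.0)/12.73 = 32.96 µg/L.
After outfall 2: Q = 12.73 + 1.060 = 13.79 m³/s; C = (12.73·32.96 + 1.060·105.0)/13.79 = 38.49 µg/L.

38.5 µg/L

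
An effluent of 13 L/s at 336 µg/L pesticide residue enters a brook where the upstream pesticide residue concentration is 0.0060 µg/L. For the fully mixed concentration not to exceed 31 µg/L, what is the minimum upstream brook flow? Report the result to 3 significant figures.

128 L/s

Set C_mix = 31: (Q·0.006000 + 13.00·336.0) / (Q + 13.00) = 31
→ Q = 13.00·(336.0 − 31)/(31 − 0.006000) = 127.9 L/s.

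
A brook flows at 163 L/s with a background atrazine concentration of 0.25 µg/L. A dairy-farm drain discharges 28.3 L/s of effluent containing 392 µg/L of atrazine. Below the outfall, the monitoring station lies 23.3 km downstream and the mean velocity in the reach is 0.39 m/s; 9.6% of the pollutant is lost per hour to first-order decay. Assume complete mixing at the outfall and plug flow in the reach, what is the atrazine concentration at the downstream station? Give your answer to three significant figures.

Mixed concentration C = ΣQC/ΣQ = (163.0·0.2500 + 28.30·392.0) / 191.3 = 11130/191.3 = 58.20 µg/L.
Travel time t = 23.3·1000 / 0.39 = 59740 s = 16.60 h.
9.6%/h lost → k = −ln(1 − 0.096) = 0.1009 h⁻¹.
First-order decay: C = 58.20·exp(−k·t) = 58.20·0.1873 = 10.90 µg/L.

10.9 µg/L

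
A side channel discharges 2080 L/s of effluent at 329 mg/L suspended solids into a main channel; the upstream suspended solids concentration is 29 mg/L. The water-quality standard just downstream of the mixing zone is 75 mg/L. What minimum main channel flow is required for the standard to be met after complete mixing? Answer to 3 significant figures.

Set C_mix = 75: (Q·29.00 + 2080·329.0) / (Q + 2080) = 75
→ Q = 2080·(329.0 − 75)/(75 − 29.00) = 11490 L/s.

11500 L/s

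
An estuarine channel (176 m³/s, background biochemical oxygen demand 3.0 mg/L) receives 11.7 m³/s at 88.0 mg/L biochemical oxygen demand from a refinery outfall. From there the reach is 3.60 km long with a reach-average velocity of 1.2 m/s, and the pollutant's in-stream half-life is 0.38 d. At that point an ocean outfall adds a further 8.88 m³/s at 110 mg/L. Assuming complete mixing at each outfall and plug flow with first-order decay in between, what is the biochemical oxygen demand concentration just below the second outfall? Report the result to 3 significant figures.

Conservation of mass: C = (176.0·3.000 + 11.70·88.00) / 187.7 = 1558/187.7 = 8.298 mg/L; combined flow 187.7 m³/s.
Travel time t = 3.60·1000 / 1.2 = 3000 s = 0.8333 h.
Half-life 0.38 d → k = ln 2 / 0.38 = 1.824 d⁻¹.
First-order decay: C = 8.298·exp(−k·t) = 8.298·0.9386 = 7.789 mg/L.
At the second outfall, C = (187.7·7.789 + 8.880·110.0) / (187.7 + 8.880) = 12.41 mg/L.

12.4 mg/L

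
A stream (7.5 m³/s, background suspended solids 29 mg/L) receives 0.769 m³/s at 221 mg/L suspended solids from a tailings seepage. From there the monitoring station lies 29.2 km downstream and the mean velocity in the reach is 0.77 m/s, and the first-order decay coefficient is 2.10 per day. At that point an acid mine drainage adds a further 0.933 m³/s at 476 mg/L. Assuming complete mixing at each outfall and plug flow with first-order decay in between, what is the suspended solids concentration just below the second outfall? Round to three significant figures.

65.0 mg/L

Mixed concentration C = ΣQC/ΣQ = (7.500·29.00 + 0.7690·221.0) / 8.269 = 387.4/8.269 = 46.86 mg/L; combined flow 8.269 m³/s.
Travel time t = 29.2·1000 / 0.77 = 37920 s = 10.53 h.
Applying C = C₀e^(−kt): 46.86 × 0.3978 = 18.64 mg/L.
Second outfall: C = (8.269·18.64 + 0.9330·476.0)/9.202 = 65.01 mg/L.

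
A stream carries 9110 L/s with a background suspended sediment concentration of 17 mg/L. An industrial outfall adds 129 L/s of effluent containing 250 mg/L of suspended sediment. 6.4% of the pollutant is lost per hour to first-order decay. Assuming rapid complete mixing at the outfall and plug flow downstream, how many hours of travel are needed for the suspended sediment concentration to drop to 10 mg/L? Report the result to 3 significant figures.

10.7 h

Conservation of mass: C = (9110·17.00 + 129.0·250.0) / 9239 = 187100/9239 = 20.25 mg/L.
6.4%/h lost → k = −ln(1 − 0.064) = 0.06614 h⁻¹.
20.25·exp(−k·t) = 10 → t = ln(20.25/10)/k = 38410 s = 10.67 h.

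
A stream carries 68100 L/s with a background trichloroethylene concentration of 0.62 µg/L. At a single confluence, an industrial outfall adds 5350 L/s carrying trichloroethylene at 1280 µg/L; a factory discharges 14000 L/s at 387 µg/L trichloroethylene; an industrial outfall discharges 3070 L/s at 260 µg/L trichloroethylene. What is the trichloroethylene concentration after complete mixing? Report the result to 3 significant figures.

145 µg/L

Mass balance: C = (68100·0.6200 + 5350·1280 + 14000·387.0 + 3070·260.0) / 90520 = 13110000/90520 = 144.8 µg/L.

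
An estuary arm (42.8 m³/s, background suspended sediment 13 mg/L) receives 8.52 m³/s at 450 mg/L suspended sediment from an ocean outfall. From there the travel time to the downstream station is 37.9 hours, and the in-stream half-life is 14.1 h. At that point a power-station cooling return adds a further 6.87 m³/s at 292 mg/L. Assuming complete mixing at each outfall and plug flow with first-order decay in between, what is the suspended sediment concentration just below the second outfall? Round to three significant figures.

46.2 mg/L

Mixed concentration C = ΣQC/ΣQ = (42.80·13.00 + 8.520·450.0) / 51.32 = 4390/51.32 = 85.55 mg/L; combined flow 51.32 m³/s.
Half-life 14.1 h → k = ln 2 / 14.1 = 0.04916 h⁻¹ = 1.180 d⁻¹.
First-order decay: C = 85.55·exp(−k·t) = 85.55·0.1552 = 13.28 mg/L.
Second outfall: C = (51.32·13.28 + 6.870·292.0)/58.19 = 46.18 mg/L.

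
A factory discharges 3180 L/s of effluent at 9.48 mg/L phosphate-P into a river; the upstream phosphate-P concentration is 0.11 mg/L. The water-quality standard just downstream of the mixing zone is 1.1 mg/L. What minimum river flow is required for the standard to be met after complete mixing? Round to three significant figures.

26900 L/s

Set C_mix = 1.1: (Q·0.1100 + 3180·9.480) / (Q + 3180) = 1.1
→ Q = 3180·(9.480 − 1.1)/(1.1 − 0.1100) = 26920 L/s.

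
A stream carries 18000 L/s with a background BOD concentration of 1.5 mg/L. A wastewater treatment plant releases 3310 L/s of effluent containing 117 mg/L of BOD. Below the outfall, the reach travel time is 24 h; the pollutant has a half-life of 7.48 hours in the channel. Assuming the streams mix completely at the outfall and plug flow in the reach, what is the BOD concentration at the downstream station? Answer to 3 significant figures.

Mass balance: C = (18000·1.500 + 3310·117.0) / 21310 = 414300/21310 = 19.44 mg/L.
Half-life 7.48 h → k = ln 2 / 7.48 = 0.09267 h⁻¹ = 2.224 d⁻¹.
Decay over the reach: 19.44·exp(−kt) = 19.44·0.1082 = 2.103 mg/L.

2.10 mg/L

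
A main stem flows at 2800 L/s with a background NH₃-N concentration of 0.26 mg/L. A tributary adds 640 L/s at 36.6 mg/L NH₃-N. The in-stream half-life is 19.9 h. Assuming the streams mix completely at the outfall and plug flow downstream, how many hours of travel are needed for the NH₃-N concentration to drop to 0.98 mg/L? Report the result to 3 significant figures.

Mass balance: C = (2800·0.2600 + 640.0·36.60) / 3440 = 24150/3440 = 7.021 mg/L.
Half-life 19.9 h → k = ln 2 / 19.9 = 0.03483 h⁻¹ = 0.8360 d⁻¹.
7.021·exp(−k·t) = 0.98 → t = ln(7.021/0.98)/k = 203500 s = 56.53 h.

56.5 h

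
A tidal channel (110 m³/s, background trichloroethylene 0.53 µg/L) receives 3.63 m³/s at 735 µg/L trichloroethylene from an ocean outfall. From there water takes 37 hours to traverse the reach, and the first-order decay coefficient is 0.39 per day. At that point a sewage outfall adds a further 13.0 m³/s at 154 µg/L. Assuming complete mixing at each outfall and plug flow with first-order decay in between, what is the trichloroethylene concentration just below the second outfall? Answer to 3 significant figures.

27.6 µg/L

Mixed concentration C = ΣQC/ΣQ = (110.0·0.5300 + 3.630·735.0) / 113.6 = 2726/113.6 = 23.99 µg/L; combined flow 113.6 m³/s.
After decay, C = 23.99 × e^(−kt) = 23.99 × 0.5481 = 13.15 µg/L.
At the second outfall, C = (113.6·13.15 + 13.00·154.0) / (113.6 + 13.00) = 27.61 µg/L.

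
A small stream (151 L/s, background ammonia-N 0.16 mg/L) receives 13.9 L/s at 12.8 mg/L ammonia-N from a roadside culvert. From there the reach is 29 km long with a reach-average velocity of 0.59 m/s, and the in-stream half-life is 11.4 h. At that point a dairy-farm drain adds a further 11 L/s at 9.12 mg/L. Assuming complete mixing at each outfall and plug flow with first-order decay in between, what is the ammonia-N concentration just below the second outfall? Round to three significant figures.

Mass balance: C = (151.0·0.1600 + 13.90·12.80) / 164.9 = 202.1/164.9 = 1.225 mg/L; combined flow 164.9 L/s.
Travel time t = 29·1000 / 0.59 = 49150 s = 13.65 h.
Half-life 11.4 h → k = ln 2 / 11.4 = 0.06080 h⁻¹ = 1.459 d⁻¹.
After decay, C = 1.225 × e^(−kt) = 1.225 × 0.4360 = 0.5343 mg/L.
Second outfall: C = (164.9·0.5343 + 11.00·9.120)/175.9 = 1.071 mg/L.

1.07 mg/L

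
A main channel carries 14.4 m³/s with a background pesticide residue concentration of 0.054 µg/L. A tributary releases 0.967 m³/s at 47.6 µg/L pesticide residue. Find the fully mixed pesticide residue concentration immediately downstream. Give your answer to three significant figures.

Conservation of mass: C = (14.40·0.05400 + 0.9670·47.60) / 15.37 = 46.81/15.37 = 3.046 µg/L.

3.05 µg/L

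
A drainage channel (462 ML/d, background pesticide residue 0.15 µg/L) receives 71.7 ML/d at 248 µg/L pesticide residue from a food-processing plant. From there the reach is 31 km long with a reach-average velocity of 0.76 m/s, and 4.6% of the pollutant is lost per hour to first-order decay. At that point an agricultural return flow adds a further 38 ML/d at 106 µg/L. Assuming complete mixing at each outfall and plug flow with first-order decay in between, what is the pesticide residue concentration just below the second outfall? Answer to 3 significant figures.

Mixed concentration C = ΣQC/ΣQ = (462.0·0.1500 + 71.70·248.0) / 533.7 = 17850/533.7 = 33.45 µg/L; combined flow 533.7 ML/d.
Travel time t = 31·1000 / 0.76 = 40790 s = 11.33 h.
4.6%/h lost → k = −ln(1 − 0.046) = 0.04709 h⁻¹.
After decay, C = 33.45 × e^(−kt) = 33.45 × 0.5865 = 19.62 µg/L.
At the second outfall, C = (533.7·19.62 + 38.00·106.0) / (533.7 + 38.00) = 25.36 µg/L.

25.4 µg/L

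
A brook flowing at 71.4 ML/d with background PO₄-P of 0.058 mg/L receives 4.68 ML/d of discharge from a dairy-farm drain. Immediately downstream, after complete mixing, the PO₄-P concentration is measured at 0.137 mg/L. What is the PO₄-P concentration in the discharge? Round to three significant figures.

1.34 mg/L

Mass balance: 71.40·0.05800 + 4.680·Cₑ = 76.08·0.1370
→ Cₑ = (76.08·0.1370 − 71.40·0.05800) / 4.680 = 1.342 mg/L.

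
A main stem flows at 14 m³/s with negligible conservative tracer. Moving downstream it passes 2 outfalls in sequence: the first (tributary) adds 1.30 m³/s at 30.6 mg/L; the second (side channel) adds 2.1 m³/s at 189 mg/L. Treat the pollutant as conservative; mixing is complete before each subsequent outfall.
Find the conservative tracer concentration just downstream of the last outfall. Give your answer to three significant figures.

25.1 mg/L

Outfall 1: combined Q = 15.30 m³/s; C = (14.00·0 + 1.300·30.60)/15.30 = 2.600 mg/L.
Outfall 2: combined Q = 17.40 m³/s; C = (15.30·2.600 + 2.100·189.0)/17.40 = 25.10 mg/L.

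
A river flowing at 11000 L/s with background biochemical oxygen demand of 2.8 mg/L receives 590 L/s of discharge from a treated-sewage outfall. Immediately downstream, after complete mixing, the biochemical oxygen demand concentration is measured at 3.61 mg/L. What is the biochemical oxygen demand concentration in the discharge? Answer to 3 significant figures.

18.7 mg/L

Mass balance: 11000·2.800 + 590.0·Cₑ = 11590·3.610
→ Cₑ = (11590·3.610 − 11000·2.800) / 590.0 = 18.71 mg/L.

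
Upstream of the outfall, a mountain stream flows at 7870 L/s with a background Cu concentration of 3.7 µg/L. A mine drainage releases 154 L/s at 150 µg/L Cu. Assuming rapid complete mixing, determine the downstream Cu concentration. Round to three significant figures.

6.51 µg/L

Mass balance: C = (7870·3.700 + 154.0·150.0) / 8024 = 52220/8024 = 6.508 µg/L.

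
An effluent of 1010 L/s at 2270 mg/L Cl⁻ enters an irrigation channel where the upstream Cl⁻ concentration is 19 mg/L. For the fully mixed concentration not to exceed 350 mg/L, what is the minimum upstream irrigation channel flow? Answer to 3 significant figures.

5860 L/s

Set C_mix = 350: (Q·19.00 + 1010·2270) / (Q + 1010) = 350
→ Q = 1010·(2270 − 350)/(350 − 19.00) = 5859 L/s.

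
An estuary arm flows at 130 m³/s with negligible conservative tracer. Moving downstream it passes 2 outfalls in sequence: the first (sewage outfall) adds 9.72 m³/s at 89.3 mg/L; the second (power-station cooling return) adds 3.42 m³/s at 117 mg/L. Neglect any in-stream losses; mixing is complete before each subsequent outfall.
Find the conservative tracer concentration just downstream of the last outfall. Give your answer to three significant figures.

8.86 mg/L

Outfall 1: combined Q = 139.7 m³/s; C = (130.0·0 + 9.720·89.30)/139.7 = 6.212 mg/L.
Outfall 2: combined Q = 143.1 m³/s; C = (139.7·6.212 + 3.420·117.0)/143.1 = 8.859 mg/L.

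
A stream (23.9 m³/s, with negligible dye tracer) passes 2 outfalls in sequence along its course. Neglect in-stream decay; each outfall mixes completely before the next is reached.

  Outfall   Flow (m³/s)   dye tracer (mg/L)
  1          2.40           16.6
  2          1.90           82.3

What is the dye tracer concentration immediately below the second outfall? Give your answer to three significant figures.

6.96 mg/L

Outfall 1: combined Q = 26.30 m³/s; C = (23.90·0 + 2.400·16.60)/26.30 = 1.515 mg/L.
Outfall 2: combined Q = 28.20 m³/s; C = (26.30·1.515 + 1.900·82.30)/28.20 = 6.958 mg/L.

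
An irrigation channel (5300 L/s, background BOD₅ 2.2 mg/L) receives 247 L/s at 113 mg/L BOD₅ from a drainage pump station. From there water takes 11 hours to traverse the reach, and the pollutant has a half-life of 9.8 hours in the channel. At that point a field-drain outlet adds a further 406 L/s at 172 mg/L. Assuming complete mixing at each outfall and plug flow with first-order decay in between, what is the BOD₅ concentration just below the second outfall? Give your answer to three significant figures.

14.8 mg/L

Conservation of mass: C = (5300·2.200 + 247.0·113.0) / 5547 = 39570/5547 = 7.134 mg/L; combined flow 5547 L/s.
Half-life 9.8 h → k = ln 2 / 9.8 = 0.07073 h⁻¹ = 1.698 d⁻¹.
Decay over the reach: 7.134·exp(−kt) = 7.134·0.4593 = 3.277 mg/L.
Second outfall: C = (5547·3.277 + 406.0·172.0)/5953 = 14.78 mg/L.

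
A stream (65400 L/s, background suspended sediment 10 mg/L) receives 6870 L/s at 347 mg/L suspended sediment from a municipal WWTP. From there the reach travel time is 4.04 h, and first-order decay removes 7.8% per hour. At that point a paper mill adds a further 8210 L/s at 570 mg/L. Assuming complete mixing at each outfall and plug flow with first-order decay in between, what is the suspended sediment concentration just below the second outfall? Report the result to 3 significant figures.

After mixing, C = (65400·10.00 + 6870·347.0) / 72270 = 3038000/72270 = 42.04 mg/L; combined flow 72270 L/s.
7.8%/h lost → k = −ln(1 − 0.078) = 0.08121 h⁻¹.
First-order decay: C = 42.04·exp(−k·t) = 42.04·0.7203 = 30.28 mg/L.
At the second outfall, C = (72270·30.28 + 8210·570.0) / (72270 + 8210) = 85.34 mg/L.

85.3 mg/L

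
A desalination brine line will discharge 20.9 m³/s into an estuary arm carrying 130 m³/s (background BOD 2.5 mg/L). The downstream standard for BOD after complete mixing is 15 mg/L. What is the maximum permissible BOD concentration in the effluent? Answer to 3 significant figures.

At the limit, (Qr·Cr + Qe·Cₑ)/(Qr + Qe) = 15:
Cₑ = (150.9·15 − 130.0·2.500) / 20.90 = 92.75 mg/L.

92.8 mg/L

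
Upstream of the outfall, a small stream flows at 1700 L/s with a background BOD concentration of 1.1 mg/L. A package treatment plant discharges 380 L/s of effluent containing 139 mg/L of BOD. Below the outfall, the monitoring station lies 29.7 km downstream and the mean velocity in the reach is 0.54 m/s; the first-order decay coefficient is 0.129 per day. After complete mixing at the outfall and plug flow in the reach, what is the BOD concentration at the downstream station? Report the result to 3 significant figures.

24.2 mg/L

Conservation of mass: C = (1700·1.100 + 380.0·139.0) / 2080 = 54690/2080 = 26.29 mg/L.
Travel time t = 29.7·1000 / 0.54 = 55000 s = 15.28 h.
Decay over the reach: 26.29·exp(−kt) = 26.29·0.9212 = 24.22 mg/L.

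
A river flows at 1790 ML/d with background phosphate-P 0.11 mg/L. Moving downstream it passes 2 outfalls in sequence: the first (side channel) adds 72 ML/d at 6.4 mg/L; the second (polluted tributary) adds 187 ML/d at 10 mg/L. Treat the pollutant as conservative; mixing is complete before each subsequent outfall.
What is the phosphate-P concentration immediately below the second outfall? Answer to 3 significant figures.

1.23 mg/L

Below outfall 1: Q → 1862 ML/d, C = (1790·0.1100 + 72.00·6.400)/1862 = 0.3532 mg/L.
Below outfall 2: Q → 2049 ML/d, C = (1862·0.3532 + 187.0·10.00)/2049 = 1.234 mg/L.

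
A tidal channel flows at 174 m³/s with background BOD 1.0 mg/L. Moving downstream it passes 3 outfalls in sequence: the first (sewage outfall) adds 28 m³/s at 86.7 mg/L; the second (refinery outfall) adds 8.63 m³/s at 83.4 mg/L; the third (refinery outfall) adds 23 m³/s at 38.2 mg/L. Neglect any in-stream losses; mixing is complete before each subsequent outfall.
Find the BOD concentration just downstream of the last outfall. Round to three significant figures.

Below outfall 1: Q → 202.0 m³/s, C = (174.0·1.000 + 28.00·86.70)/202.0 = 12.88 mg/L.
Below outfall 2: Q → 210.6 m³/s, C = (202.0·12.88 + 8.630·83.40)/210.6 = 15.77 mg/L.
Below outfall 3: Q → 233.6 m³/s, C = (210.6·15.77 + 23.00·38.20)/233.6 = 17.98 mg/L.

18.0 mg/L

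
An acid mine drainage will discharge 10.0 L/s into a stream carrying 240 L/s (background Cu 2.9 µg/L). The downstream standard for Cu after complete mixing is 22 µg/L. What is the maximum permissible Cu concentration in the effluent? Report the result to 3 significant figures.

480 µg/L

At the limit, (Qr·Cr + Qe·Cₑ)/(Qr + Qe) = 22:
Cₑ = (250.0·22 − 240.0·2.900) / 10.00 = 480.4 µg/L.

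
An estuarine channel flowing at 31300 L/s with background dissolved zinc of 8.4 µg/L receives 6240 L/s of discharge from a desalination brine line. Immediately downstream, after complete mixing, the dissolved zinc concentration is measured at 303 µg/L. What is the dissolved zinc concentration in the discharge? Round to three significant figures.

1780 µg/L

Mass balance: 31300·8.400 + 6240·Cₑ = 37540·303.0
→ Cₑ = (37540·303.0 − 31300·8.400) / 6240 = 1781 µg/L.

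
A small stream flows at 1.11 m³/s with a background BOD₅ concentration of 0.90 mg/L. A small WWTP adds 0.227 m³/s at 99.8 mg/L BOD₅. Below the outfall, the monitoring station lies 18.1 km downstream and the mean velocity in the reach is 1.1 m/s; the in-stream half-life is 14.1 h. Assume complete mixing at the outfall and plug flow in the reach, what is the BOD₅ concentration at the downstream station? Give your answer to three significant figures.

14.1 mg/L

Mass balance: C = (1.110·0.9000 + 0.2270·99.80) / 1.337 = 23.65/1.337 = 17.69 mg/L.
Travel time t = 18.1·1000 / 1.1 = 16450 s = 4.571 h.
Half-life 14.1 h → k = ln 2 / 14.1 = 0.04916 h⁻¹ = 1.180 d⁻¹.
First-order decay: C = 17.69·exp(−k·t) = 17.69·0.7988 = 14.13 mg/L.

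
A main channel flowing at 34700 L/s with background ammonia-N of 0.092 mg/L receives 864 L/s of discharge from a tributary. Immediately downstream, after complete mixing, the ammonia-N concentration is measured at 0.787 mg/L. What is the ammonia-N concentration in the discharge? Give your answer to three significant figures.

28.7 mg/L

Mass balance: 34700·0.09200 + 864.0·Cₑ = 35560·0.7870
→ Cₑ = (35560·0.7870 − 34700·0.09200) / 864.0 = 28.70 mg/L.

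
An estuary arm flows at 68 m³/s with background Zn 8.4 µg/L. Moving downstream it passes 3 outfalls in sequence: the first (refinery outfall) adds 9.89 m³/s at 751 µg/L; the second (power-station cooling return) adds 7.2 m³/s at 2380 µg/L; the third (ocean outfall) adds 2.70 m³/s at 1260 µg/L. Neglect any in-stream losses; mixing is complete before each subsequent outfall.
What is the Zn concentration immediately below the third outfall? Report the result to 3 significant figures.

Below outfall 1: Q → 77.89 m³/s, C = (68.00·8.400 + 9.890·751.0)/77.89 = 102.7 µg/L.
Below outfall 2: Q → 85.09 m³/s, C = (77.89·102.7 + 7.200·2380)/85.09 = 295.4 µg/L.
Below outfall 3: Q → 87.79 m³/s, C = (85.09·295.4 + 2.700·1260)/87.79 = 325.1 µg/L.

325 µg/L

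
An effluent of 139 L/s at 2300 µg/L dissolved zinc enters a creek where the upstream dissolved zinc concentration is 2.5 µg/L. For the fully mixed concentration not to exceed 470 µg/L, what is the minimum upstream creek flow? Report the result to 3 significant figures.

Set C_mix = 470: (Q·2.500 + 139.0·2300) / (Q + 139.0) = 470
→ Q = 139.0·(2300 − 470)/(470 − 2.500) = 544.1 L/s.

544 L/s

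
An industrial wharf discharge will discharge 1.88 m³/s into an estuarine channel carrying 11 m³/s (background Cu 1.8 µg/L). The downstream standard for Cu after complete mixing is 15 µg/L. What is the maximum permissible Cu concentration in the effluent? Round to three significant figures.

At the limit, (Qr·Cr + Qe·Cₑ)/(Qr + Qe) = 15:
Cₑ = (12.88·15 − 11.00·1.800) / 1.880 = 92.23 µg/L.

92.2 µg/L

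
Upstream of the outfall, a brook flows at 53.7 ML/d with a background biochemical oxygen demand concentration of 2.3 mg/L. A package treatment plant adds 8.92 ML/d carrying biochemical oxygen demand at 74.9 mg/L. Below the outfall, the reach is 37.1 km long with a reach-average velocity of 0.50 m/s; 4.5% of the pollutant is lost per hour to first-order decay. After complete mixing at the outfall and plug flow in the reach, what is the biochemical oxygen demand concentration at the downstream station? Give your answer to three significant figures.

Mixed concentration C = ΣQC/ΣQ = (53.70·2.300 + 8.920·74.90) / 62.62 = 791.6/62.62 = 12.64 mg/L.
Travel time t = 37.1·1000 / 0.50 = 74200 s = 20.61 h.
4.5%/h lost → k = −ln(1 − 0.045) = 0.04604 h⁻¹.
After decay, C = 12.64 × e^(−kt) = 12.64 × 0.3871 = 4.894 mg/L.

4.89 mg/L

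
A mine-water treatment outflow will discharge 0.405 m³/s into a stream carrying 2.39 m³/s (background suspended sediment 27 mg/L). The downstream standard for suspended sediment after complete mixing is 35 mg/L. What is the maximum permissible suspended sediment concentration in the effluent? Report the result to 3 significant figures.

82.2 mg/L

At the limit, (Qr·Cr + Qe·Cₑ)/(Qr + Qe) = 35:
Cₑ = (2.795·35 − 2.390·27.00) / 0.4050 = 82.21 mg/L.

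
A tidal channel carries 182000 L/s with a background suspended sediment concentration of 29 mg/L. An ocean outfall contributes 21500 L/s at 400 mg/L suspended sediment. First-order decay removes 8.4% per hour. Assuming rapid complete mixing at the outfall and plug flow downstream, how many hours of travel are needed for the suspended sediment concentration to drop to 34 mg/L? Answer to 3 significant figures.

After mixing, C = (182000·29.00 + 21500·400.0) / 203500 = 13880000/203500 = 68.20 mg/L.
8.4%/h lost → k = −ln(1 − 0.084) = 0.08774 h⁻¹.
68.20·exp(−k·t) = 34 → t = ln(68.20/34)/k = 28560 s = 7.933 h.

7.93 h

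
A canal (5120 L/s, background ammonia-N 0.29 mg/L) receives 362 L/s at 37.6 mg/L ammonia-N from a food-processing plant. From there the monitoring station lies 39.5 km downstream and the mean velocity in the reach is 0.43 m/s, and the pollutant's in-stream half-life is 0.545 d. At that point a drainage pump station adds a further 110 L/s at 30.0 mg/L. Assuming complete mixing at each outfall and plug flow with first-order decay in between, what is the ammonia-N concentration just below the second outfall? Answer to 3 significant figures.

Conservation of mass: C = (5120·0.2900 + 362.0·37.60) / 5482 = 15100/5482 = 2.754 mg/L; combined flow 5482 L/s.
Travel time t = 39.5·1000 / 0.43 = 91860 s = 25.52 h.
Half-life 0.545 d → k = ln 2 / 0.545 = 1.272 d⁻¹.
First-order decay: C = 2.754·exp(−k·t) = 2.754·0.2587 = 0.7123 mg/L.
Second outfall: C = (5482·0.7123 + 110.0·30.00)/5592 = 1.288 mg/L.

1.29 mg/L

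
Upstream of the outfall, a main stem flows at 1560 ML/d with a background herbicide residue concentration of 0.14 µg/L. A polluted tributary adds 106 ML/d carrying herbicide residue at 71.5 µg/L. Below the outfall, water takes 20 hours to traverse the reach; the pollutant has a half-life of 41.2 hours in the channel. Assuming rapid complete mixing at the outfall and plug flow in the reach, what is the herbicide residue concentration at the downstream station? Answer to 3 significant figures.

Conservation of mass: C = (1560·0.1400 + 106.0·71.50) / 1666 = 7797/1666 = 4.680 µg/L.
Half-life 41.2 h → k = ln 2 / 41.2 = 0.01682 h⁻¹ = 0.4038 d⁻¹.
After decay, C = 4.680 × e^(−kt) = 4.680 × 0.7143 = 3.343 µg/L.

3.34 µg/L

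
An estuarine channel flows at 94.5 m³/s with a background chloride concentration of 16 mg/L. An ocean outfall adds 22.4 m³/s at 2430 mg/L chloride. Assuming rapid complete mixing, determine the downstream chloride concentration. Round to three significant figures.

After mixing, C = (94.50·16.00 + 22.40·2430) / 116.9 = 55940/116.9 = 478.6 mg/L.

479 mg/L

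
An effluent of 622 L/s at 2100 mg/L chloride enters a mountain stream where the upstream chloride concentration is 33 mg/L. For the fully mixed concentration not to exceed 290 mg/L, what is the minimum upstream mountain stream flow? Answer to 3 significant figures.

4380 L/s

Set C_mix = 290: (Q·33.00 + 622.0·2100) / (Q + 622.0) = 290
→ Q = 622.0·(2100 − 290)/(290 − 33.00) = 4381 L/s.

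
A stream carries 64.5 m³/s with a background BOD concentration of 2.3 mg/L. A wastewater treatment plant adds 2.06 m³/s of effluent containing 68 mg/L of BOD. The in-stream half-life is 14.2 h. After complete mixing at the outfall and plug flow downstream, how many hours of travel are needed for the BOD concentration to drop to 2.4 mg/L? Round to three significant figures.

Flow-weighted average: C = (64.50·2.300 + 2.060·68.00) / 66.56 = 288.4/66.56 = 4.333 mg/L.
Half-life 14.2 h → k = ln 2 / 14.2 = 0.04881 h⁻¹ = 1.172 d⁻¹.
4.333·exp(−k·t) = 2.4 → t = ln(4.333/2.4)/k = 43580 s = 12.10 h.

12.1 h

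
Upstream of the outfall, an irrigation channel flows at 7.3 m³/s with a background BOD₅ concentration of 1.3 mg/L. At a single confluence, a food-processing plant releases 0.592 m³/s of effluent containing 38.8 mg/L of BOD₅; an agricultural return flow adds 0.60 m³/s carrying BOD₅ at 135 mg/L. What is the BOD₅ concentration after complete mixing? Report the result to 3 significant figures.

13.4 mg/L

After mixing, C = (7.300·1.300 + 0.5920·38.80 + 0.6000·135.0) / 8.492 = 113.5/8.492 = 13.36 mg/L.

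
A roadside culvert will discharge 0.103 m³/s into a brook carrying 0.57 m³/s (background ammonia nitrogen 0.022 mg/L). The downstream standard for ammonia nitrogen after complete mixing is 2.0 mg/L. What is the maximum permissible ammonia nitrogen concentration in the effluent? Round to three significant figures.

12.9 mg/L

At the limit, (Qr·Cr + Qe·Cₑ)/(Qr + Qe) = 2.0:
Cₑ = (0.6730·2.0 − 0.5700·0.02200) / 0.1030 = 12.95 mg/L.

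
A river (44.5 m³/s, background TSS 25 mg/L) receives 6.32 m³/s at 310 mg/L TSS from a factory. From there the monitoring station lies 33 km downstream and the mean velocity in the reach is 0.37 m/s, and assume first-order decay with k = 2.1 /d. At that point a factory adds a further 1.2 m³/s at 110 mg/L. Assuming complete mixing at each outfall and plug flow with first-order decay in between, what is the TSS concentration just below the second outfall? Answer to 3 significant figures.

9.29 mg/L

Flow-weighted average: C = (44.50·25.00 + 6.320·310.0) / 50.82 = 3072/50.82 = 60.44 mg/L; combined flow 50.82 m³/s.
Travel time t = 33·1000 / 0.37 = 89190 s = 24.77 h.
Applying C = C₀e^(−kt): 60.44 × 0.1144 = 6.916 mg/L.
Second outfall: C = (50.82·6.916 + 1.200·110.0)/52.02 = 9.294 mg/L.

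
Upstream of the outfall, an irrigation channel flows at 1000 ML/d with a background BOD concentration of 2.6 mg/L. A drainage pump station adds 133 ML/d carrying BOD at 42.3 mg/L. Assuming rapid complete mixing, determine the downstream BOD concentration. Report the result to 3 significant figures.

Mixed concentration C = ΣQC/ΣQ = (1000·2.600 + 133.0·42.30) / 1133 = 8226/1133 = 7.260 mg/L.

7.26 mg/L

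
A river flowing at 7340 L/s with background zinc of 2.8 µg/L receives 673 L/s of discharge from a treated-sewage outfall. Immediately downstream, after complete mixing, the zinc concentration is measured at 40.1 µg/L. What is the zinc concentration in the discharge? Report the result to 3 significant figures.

Mass balance: 7340·2.800 + 673.0·Cₑ = 8013·40.10
→ Cₑ = (8013·40.10 − 7340·2.800) / 673.0 = 446.9 µg/L.

447 µg/L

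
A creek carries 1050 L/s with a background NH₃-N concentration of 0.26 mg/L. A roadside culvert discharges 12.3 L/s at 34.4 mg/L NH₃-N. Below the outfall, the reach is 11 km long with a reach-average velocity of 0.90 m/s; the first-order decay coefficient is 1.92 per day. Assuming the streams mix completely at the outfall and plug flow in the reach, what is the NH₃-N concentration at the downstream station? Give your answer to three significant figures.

Mixed concentration C = ΣQC/ΣQ = (1050·0.2600 + 12.30·34.40) / 1062 = 696.1/1062 = 0.6553 mg/L.
Travel time t = 11·1000 / 0.90 = 12220 s = 3.395 h.
After decay, C = 0.6553 × e^(−kt) = 0.6553 × 0.7622 = 0.4994 mg/L.

0.499 mg/L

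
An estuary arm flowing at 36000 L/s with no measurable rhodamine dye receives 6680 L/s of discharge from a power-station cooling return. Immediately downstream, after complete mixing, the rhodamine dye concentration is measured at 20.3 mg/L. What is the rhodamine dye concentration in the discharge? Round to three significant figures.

Mass balance: 36000·0 + 6680·Cₑ = 42680·20.30
→ Cₑ = (42680·20.30 − 36000·0) / 6680 = 129.7 mg/L.

130 mg/L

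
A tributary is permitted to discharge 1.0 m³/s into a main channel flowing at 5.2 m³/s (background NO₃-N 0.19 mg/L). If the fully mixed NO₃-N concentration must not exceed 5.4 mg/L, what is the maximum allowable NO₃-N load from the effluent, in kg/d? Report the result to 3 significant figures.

Mass balance at the limit: 5.200·0.1900 + 1.000·Cₑ = 6.200·5.4 → Cₑ = 32.49 mg/L.
Load = 1.000 m³/s × 32.49 g/m³ × 86 400 s/d = 2807 kg/d.

2810 kg/d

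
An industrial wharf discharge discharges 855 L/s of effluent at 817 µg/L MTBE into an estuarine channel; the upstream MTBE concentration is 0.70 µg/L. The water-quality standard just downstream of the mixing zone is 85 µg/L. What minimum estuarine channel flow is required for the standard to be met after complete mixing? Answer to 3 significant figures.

Set C_mix = 85: (Q·0.7000 + 855.0·817.0) / (Q + 855.0) = 85
→ Q = 855.0·(817.0 − 85)/(85 − 0.7000) = 7424 L/s.

7420 L/s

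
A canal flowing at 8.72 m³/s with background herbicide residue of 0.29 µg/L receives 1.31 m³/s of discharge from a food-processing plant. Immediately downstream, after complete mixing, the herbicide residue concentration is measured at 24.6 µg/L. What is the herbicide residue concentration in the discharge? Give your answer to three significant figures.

Mass balance: 8.720·0.2900 + 1.310·Cₑ = 10.03·24.60
→ Cₑ = (10.03·24.60 − 8.720·0.2900) / 1.310 = 186.4 µg/L.

186 µg/L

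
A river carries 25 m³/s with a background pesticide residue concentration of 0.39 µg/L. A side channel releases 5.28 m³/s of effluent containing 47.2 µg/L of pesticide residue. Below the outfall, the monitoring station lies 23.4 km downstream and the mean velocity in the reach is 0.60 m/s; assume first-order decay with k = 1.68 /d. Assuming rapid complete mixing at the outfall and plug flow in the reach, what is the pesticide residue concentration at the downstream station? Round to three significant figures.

Mass balance: C = (25.00·0.3900 + 5.280·47.20) / 30.28 = 259.0/30.28 = 8.552 µg/L.
Travel time t = 23.4·1000 / 0.60 = 39000 s = 10.83 h.
After decay, C = 8.552 × e^(−kt) = 8.552 × 0.4684 = 4.006 µg/L.

4.01 µg/L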